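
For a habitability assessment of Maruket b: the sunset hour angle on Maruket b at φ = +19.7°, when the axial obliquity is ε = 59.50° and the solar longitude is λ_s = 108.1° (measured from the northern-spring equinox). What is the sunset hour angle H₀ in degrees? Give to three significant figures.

Solar declination: sin δ = sin ε · sin λ_s = sin 59.50° × sin 108.1° = 0.81899, so δ = +54.984°.
cos H₀ = −tan φ · tan δ = −tan(+19.7°) × tan(+54.984°) = -0.5110, so H₀ = 2.1072 rad = 120.73°.

H₀ = 121°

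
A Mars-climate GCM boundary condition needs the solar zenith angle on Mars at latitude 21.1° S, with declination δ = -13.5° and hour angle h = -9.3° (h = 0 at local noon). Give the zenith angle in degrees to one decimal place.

θ_z = 11.7°

cos θ_z = sin φ sin δ + cos φ cos δ cos h = 0.084040 + 0.895252 = 0.979292.
θ_z = arccos(0.979292) = 11.7°.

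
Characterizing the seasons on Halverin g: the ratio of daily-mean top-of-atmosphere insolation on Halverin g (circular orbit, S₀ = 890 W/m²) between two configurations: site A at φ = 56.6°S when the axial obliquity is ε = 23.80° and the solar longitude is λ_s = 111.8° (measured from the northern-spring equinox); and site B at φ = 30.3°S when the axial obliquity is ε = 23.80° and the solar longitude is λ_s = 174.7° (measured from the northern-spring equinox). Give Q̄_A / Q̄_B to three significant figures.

— Configuration A (φ=-56.6°):
Solar declination: sin δ = sin ε · sin λ_s = sin 23.80° × sin 111.8° = 0.37469, so δ = +22.005°.
cos H₀ = −tan(-56.6°) tan(+22.005°) = 0.6129, H₀ = 0.9111 rad.
Bracket: H₀ sin φ sin δ + cos φ cos δ sin H₀ = 0.9111×-0.83485×0.37469 + 0.55048×0.92715×0.79017 = -0.285001 + 0.403285 = 0.118284.
Q̄ = (S₀/π) × [bracket] = (890/π) × 0.118284 = 33.509 W/m².
— Configuration B (φ=-30.3°):
Solar declination: sin δ = sin ε · sin λ_s = sin 23.80° × sin 174.7° = 0.03728, so δ = +2.136°.
cos H₀ = −tan(-30.3°) tan(+2.136°) = 0.0218, H₀ = 1.5490 rad.
Bracket: H₀ sin φ sin δ + cos φ cos δ sin H₀ = 1.5490×-0.50453×0.03728 + 0.86340×0.99931×0.99976 = -0.029135 + 0.862597 = 0.833462.
Q̄ = (S₀/π) × [bracket] = (890/π) × 0.833462 = 236.12 W/m².
Ratio Q̄_A / Q̄_B = 33.509 / 236.12 = 0.1419.

Q̄_A / Q̄_B ≈ 0.142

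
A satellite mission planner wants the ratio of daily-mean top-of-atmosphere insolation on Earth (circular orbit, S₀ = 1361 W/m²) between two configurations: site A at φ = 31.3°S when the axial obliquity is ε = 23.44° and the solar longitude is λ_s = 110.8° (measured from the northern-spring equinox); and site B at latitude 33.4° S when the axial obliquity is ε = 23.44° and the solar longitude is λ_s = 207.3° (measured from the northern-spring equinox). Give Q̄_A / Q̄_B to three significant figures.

— Configuration A (φ=-31.3°):
Solar declination: sin δ = sin ε · sin λ_s = sin 23.44° × sin 110.8° = 0.37186, so δ = +21.831°.
cos H₀ = −tan(-31.3°) tan(+21.831°) = 0.2436, H₀ = 1.3248 rad.
Bracket: H₀ sin φ sin δ + cos φ cos δ sin H₀ = 1.3248×-0.51952×0.37186 + 0.85446×0.92829×0.96989 = -0.255936 + 0.769304 = 0.513368.
Q̄ = (S₀/π) × [bracket] = (1361/π) × 0.513368 = 222.40 W/m².
— Configuration B (φ=-33.4°):
Solar declination: sin δ = sin ε · sin λ_s = sin 23.44° × sin 207.3° = -0.18245, so δ = -10.512°.
cos H₀ = −tan(-33.4°) tan(-10.512°) = -0.1224, H₀ = 1.6935 rad.
Bracket: H₀ sin φ sin δ + cos φ cos δ sin H₀ = 1.6935×-0.55048×-0.18245 + 0.83485×0.98322×0.99249 = 0.170087 + 0.814677 = 0.984764.
Q̄ = (S₀/π) × [bracket] = (1361/π) × 0.984764 = 426.62 W/m².
Ratio Q̄_A / Q̄_B = 222.40 / 426.62 = 0.5213.

Q̄_A / Q̄_B ≈ 0.521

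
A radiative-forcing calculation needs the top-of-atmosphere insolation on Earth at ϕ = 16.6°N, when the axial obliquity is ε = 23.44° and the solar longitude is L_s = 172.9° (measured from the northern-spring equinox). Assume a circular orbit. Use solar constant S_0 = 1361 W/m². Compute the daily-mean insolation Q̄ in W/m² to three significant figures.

Q̄ ≈ 424 W/m²

Solar declination: sin δ = sin ε · sin L_s = sin 23.44° × sin 172.9° = 0.04917, so δ = +2.818°.
cos h₀ = −tan(+16.6°) tan(+2.818°) = -0.0147, h₀ = 1.5855 rad.
Bracket: h₀ sin ϕ sin δ + cos ϕ cos δ sin h₀ = 1.5855×0.28569×0.04917 + 0.95832×0.99879×0.99989 = 0.022272 + 0.957055 = 0.979327.
Q̄ = (S_0/π) × [bracket] = (1361/π) × 0.979327 = 424.3 W/m².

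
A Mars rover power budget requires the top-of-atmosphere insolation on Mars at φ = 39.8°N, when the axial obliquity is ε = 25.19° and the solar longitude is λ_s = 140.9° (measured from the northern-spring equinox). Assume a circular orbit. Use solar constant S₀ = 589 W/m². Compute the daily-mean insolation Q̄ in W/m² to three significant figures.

Solar declination: sin δ = sin ε · sin λ_s = sin 25.19° × sin 140.9° = 0.26843, so δ = +15.571°.
cos H₀ = −tan(+39.8°) tan(+15.571°) = -0.2322, H₀ = 1.8051 rad.
Bracket: H₀ sin φ sin δ + cos φ cos δ sin H₀ = 1.8051×0.64011×0.26843 + 0.76828×0.96330×0.97268 = 0.310161 + 0.719865 = 1.030026.
Q̄ = (S₀/π) × [bracket] = (589/π) × 1.030026 = 193.1 W/m².

Q̄ ≈ 193 W/m²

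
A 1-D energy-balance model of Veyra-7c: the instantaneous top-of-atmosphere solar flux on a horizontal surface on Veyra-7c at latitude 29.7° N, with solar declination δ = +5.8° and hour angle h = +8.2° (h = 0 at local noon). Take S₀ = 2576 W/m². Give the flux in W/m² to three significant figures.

cos θ_z = sin φ sin δ + cos φ cos δ cos h = 0.050069 + 0.855350 = 0.905419.
Flux = S₀ · cos θ_z = 2576 × 0.905419 = 2332 W/m².

2.33e+03 W/m²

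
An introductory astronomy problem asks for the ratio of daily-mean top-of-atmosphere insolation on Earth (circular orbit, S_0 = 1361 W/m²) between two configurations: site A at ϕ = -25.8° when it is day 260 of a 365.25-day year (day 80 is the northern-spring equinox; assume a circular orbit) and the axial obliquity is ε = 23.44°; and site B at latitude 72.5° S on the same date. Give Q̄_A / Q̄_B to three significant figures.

Q̄_A / Q̄_B ≈ 3.24

— Configuration A (ϕ=-25.8°):
Solar longitude: L_s = 360° × (260 − 80)/365.25 = 177.413°.
sin δ = sin 23.44° × sin 177.413° = 0.01796, so δ = +1.029°.
cos h₀ = −tan(-25.8°) tan(+1.029°) = 0.0087, h₀ = 1.5621 rad.
Bracket: h₀ sin ϕ sin δ + cos ϕ cos δ sin h₀ = 1.5621×-0.43523×0.01796 + 0.90032×0.99984×0.99996 = -0.012211 + 0.900140 = 0.887929.
Q̄ = (S_0/π) × [bracket] = (1361/π) × 0.887929 = 384.67 W/m².
— Configuration B (ϕ=-72.5°):
cos h₀ = −tan(-72.5°) tan(+1.029°) = 0.0570, h₀ = 1.5138 rad.
Bracket: h₀ sin ϕ sin δ + cos ϕ cos δ sin h₀ = 1.5138×-0.95372×0.01796 + 0.30071×0.99984×0.99838 = -0.025930 + 0.300175 = 0.274245.
Q̄ = (S_0/π) × [bracket] = (1361/π) × 0.274245 = 118.81 W/m².
Ratio Q̄_A / Q̄_B = 384.67 / 118.81 = 3.238.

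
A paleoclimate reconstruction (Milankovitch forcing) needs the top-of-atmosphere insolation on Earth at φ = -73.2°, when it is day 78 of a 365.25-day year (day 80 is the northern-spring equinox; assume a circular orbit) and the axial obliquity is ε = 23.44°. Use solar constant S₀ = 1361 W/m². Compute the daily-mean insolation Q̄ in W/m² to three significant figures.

Q̄ ≈ 134 W/m²

Solar longitude: λ_s = 360° × (78 − 80)/365.25 = -1.971°, i.e. -1.971° + 360° = 358.029°.
sin δ = sin 23.44° × sin 358.029° = -0.01368, so δ = -0.784°.
cos H₀ = −tan(-73.2°) tan(-0.784°) = -0.0453, H₀ = 1.6161 rad.
Bracket: H₀ sin φ sin δ + cos φ cos δ sin H₀ = 1.6161×-0.95732×-0.01368 + 0.28903×0.99991×0.99897 = 0.021165 + 0.288706 = 0.309871.
Q̄ = (S₀/π) × [bracket] = (1361/π) × 0.309871 = 134.2 W/m².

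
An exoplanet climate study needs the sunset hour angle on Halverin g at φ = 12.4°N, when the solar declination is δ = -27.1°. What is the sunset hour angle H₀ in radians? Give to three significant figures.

H₀ = 1.46 rad

cos H₀ = −tan φ · tan δ = −tan(+12.4°) × tan(-27.100°) = 0.1125, so H₀ = 1.4580 rad = 83.54°.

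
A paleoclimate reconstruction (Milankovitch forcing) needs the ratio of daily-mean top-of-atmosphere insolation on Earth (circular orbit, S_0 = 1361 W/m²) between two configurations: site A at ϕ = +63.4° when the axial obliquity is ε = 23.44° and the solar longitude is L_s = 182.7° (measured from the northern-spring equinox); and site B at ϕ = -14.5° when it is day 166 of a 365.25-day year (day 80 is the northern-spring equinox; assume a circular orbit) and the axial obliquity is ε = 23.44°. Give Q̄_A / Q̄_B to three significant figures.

Q̄_A / Q̄_B ≈ 0.571

— Configuration A (ϕ=+63.4°):
Solar declination: sin δ = sin ε · sin L_s = sin 23.44° × sin 182.7° = -0.01874, so δ = -1.074°.
cos h₀ = −tan(+63.4°) tan(-1.074°) = 0.0374, h₀ = 1.5334 rad.
Bracket: h₀ sin ϕ sin δ + cos ϕ cos δ sin h₀ = 1.5334×0.89415×-0.01874 + 0.44776×0.99982×0.99930 = -0.025694 + 0.447366 = 0.421672.
Q̄ = (S_0/π) × [bracket] = (1361/π) × 0.421672 = 182.68 W/m².
— Configuration B (ϕ=-14.5°):
Solar longitude: L_s = 360° × (166 − 80)/365.25 = 84.764°.
sin δ = sin 23.44° × sin 84.764° = 0.39613, so δ = +23.336°.
cos h₀ = −tan(-14.5°) tan(+23.336°) = 0.1116, h₀ = 1.4590 rad.
Bracket: h₀ sin ϕ sin δ + cos ϕ cos δ sin h₀ = 1.4590×-0.25038×0.39613 + 0.96815×0.91820×0.99376 = -0.144708 + 0.883408 = 0.738700.
Q̄ = (S_0/π) × [bracket] = (1361/π) × 0.738700 = 320.02 W/m².
Ratio Q̄_A / Q̄_B = 182.68 / 320.02 = 0.5708.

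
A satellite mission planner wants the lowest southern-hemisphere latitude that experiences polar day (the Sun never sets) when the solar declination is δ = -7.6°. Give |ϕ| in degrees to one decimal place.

Polar day requires cos h₀ = −tan ϕ tan δ ≤ −1, i.e. tan ϕ tan δ ≥ 1.
The boundary is |tan ϕ| · |tan δ| = 1, so |ϕ| = 90° − |δ| = 90° − 7.6° = 82.4° in the southern hemisphere.

|ϕ| = 82.4°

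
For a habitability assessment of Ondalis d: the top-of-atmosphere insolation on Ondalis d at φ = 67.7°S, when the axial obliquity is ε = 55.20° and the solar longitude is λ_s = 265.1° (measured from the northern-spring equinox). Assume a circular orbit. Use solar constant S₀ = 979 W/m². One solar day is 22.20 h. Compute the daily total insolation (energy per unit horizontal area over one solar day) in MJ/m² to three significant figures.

Solar declination: sin δ = sin ε · sin λ_s = sin 55.20° × sin 265.1° = -0.81815, so δ = -54.900°.
cos H₀ = −tan(-67.7°) tan(-54.900°) = -3.4693 ≤ −1 ⇒ polar day, H₀ = π.
Bracket: H₀ sin φ sin δ + cos φ cos δ sin H₀ = 3.1416×-0.92521×-0.81815 + 0.37946×0.57501×0.00000 = 2.378067 + 0.000000 = 2.378067.
Q̄ = (S₀/π) × [bracket] = (979/π) × 2.378067 = 741.07 W/m².
Daily total = Q̄ × 22.20 h × 3600 s/h = 741.07 × 22.20 × 3600 / 10⁶ = 59.23 MJ/m².

59.2 MJ/m²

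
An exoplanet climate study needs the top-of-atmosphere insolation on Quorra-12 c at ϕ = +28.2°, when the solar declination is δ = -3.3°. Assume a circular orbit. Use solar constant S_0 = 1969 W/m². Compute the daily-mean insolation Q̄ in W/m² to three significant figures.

cos h₀ = −tan(+28.2°) tan(-3.300°) = 0.0309, h₀ = 1.5399 rad.
Bracket: h₀ sin ϕ sin δ + cos ϕ cos δ sin h₀ = 1.5399×0.47255×-0.05756 + 0.88130×0.99834×0.99952 = -0.041885 + 0.879415 = 0.837530.
Q̄ = (S_0/π) × [bracket] = (1969/π) × 0.837530 = 524.9 W/m².

Q̄ ≈ 525 W/m²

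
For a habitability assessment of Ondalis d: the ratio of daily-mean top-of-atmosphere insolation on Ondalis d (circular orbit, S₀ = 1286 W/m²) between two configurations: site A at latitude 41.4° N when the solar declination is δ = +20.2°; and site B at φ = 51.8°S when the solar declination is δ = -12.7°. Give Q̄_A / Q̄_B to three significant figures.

Q̄_A / Q̄_B ≈ 1.22

— Configuration A (φ=+41.4°):
cos H₀ = −tan(+41.4°) tan(+20.200°) = -0.3244, H₀ = 1.9011 rad.
Bracket: H₀ sin φ sin δ + cos φ cos δ sin H₀ = 1.9011×0.66131×0.34530 + 0.75011×0.93849×0.94593 = 0.434117 + 0.665907 = 1.100024.
Q̄ = (S₀/π) × [bracket] = (1286/π) × 1.100024 = 450.29 W/m².
— Configuration B (φ=-51.8°):
cos H₀ = −tan(-51.8°) tan(-12.700°) = -0.2864, H₀ = 1.8612 rad.
Bracket: H₀ sin φ sin δ + cos φ cos δ sin H₀ = 1.8612×-0.78586×-0.21985 + 0.61841×0.97553×0.95812 = 0.321562 + 0.578012 = 0.899574.
Q̄ = (S₀/π) × [bracket] = (1286/π) × 0.899574 = 368.24 W/m².
Ratio Q̄_A / Q̄_B = 450.29 / 368.24 = 1.223.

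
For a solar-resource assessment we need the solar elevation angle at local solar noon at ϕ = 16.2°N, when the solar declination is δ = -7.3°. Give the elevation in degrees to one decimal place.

At local noon the hour angle is zero, so the zenith angle equals |ϕ − δ| = |+16.2° − (-7.300°)| = 23.500°.
Elevation = 90° − 23.500° = 66.5°.

66.5°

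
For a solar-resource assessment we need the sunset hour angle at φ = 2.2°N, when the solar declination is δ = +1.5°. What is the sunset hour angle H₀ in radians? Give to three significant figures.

H₀ = 1.57 rad

cos H₀ = −tan φ · tan δ = −tan(+2.2°) × tan(+1.500°) = -0.0010, so H₀ = 1.5718 rad = 90.06°.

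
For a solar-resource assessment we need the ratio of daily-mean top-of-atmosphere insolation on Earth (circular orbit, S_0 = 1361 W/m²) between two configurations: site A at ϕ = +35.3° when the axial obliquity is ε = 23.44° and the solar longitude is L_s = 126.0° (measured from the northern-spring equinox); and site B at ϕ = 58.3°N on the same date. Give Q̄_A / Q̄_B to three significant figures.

Q̄_A / Q̄_B ≈ 1.08

— Configuration A (ϕ=+35.3°):
Solar declination: sin δ = sin ε · sin L_s = sin 23.44° × sin 126.0° = 0.32182, so δ = +18.773°.
cos h₀ = −tan(+35.3°) tan(+18.773°) = -0.2407, h₀ = 1.8138 rad.
Bracket: h₀ sin ϕ sin δ + cos ϕ cos δ sin h₀ = 1.8138×0.57786×0.32182 + 0.81614×0.94680×0.97061 = 0.337307 + 0.750011 = 1.087318.
Q̄ = (S_0/π) × [bracket] = (1361/π) × 1.087318 = 471.05 W/m².
— Configuration B (ϕ=+58.3°):
cos h₀ = −tan(+58.3°) tan(+18.773°) = -0.5503, h₀ = 2.1536 rad.
Bracket: h₀ sin ϕ sin δ + cos ϕ cos δ sin h₀ = 2.1536×0.85081×0.32182 + 0.52547×0.94680×0.83494 = 0.589672 + 0.415395 = 1.005067.
Q̄ = (S_0/π) × [bracket] = (1361/π) × 1.005067 = 435.41 W/m².
Ratio Q̄_A / Q̄_B = 471.05 / 435.41 = 1.082.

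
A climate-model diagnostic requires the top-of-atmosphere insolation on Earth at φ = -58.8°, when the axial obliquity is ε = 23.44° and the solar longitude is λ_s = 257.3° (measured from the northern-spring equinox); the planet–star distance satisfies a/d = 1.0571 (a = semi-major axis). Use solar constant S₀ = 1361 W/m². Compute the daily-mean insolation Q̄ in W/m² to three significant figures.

Solar declination: sin δ = sin ε · sin λ_s = sin 23.44° × sin 257.3° = -0.38806, so δ = -22.834°.
cos H₀ = −tan(-58.8°) tan(-22.834°) = -0.6952, H₀ = 2.3395 rad.
Bracket: H₀ sin φ sin δ + cos φ cos δ sin H₀ = 2.3395×-0.85536×-0.38806 + 0.51803×0.92164×0.71878 = 0.776553 + 0.343172 = 1.119725.
Inverse-square distance factor (a/d)² = 1.0571² = 1.117460.
Q̄ = (S₀/π) × 1.117460 × [bracket] = (1361/π) × 1.117460 × 1.119725 = 542.1 W/m².

Q̄ ≈ 542 W/m²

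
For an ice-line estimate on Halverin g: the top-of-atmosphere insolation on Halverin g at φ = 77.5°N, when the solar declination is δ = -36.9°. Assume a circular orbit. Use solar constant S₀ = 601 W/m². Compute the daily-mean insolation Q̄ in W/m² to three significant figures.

cos H₀ = −tan(+77.5°) tan(-36.900°) = 3.3867 ≥ 1 ⇒ polar night, H₀ = 0 and Q̄ = 0.

Q̄ ≈ 0.00 W/m²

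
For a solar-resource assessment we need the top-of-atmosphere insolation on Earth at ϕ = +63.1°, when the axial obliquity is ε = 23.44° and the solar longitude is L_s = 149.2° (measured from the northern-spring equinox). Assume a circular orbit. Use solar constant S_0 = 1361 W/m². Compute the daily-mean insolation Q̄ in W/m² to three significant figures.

Q̄ ≈ 332 W/m²

Solar declination: sin δ = sin ε · sin L_s = sin 23.44° × sin 149.2° = 0.20368, so δ = +11.753°.
cos h₀ = −tan(+63.1°) tan(+11.753°) = -0.4101, h₀ = 1.9933 rad.
Bracket: h₀ sin ϕ sin δ + cos ϕ cos δ sin h₀ = 1.9933×0.89180×0.20368 + 0.45243×0.97904×0.91205 = 0.362067 + 0.403990 = 0.766057.
Q̄ = (S_0/π) × [bracket] = (1361/π) × 0.766057 = 331.9 W/m².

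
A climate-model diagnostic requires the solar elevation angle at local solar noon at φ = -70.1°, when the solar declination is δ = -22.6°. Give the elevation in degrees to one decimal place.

42.5°

At local noon the hour angle is zero, so the zenith angle equals |φ − δ| = |-70.1° − (-22.600°)| = 47.500°.
Elevation = 90° − 47.500° = 42.5°.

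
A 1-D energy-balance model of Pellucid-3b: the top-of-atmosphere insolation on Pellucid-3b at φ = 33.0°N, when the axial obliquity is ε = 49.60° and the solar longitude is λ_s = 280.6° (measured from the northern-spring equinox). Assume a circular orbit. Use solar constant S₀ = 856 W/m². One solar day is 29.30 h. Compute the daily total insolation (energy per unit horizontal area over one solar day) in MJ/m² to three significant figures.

2.11 MJ/m²

Solar declination: sin δ = sin ε · sin λ_s = sin 49.60° × sin 280.6° = -0.74854, so δ = -48.464°.
cos H₀ = −tan(+33.0°) tan(-48.464°) = 0.7331, H₀ = 0.7479 rad.
Bracket: H₀ sin φ sin δ + cos φ cos δ sin H₀ = 0.7479×0.54464×-0.74854 + 0.83867×0.66309×0.68012 = -0.304907 + 0.378224 = 0.073317.
Q̄ = (S₀/π) × [bracket] = (856/π) × 0.073317 = 19.977 W/m².
Daily total = Q̄ × 29.30 h × 3600 s/h = 19.977 × 29.30 × 3600 / 10⁶ = 2.107 MJ/m².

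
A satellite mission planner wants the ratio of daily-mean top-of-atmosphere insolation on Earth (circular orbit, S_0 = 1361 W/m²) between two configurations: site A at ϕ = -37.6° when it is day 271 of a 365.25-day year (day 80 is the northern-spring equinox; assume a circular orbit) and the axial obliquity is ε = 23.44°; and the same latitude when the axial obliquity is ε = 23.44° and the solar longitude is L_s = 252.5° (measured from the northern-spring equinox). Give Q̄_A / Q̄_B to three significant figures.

Q̄_A / Q̄_B ≈ 0.747

— Configuration A (ϕ=-37.6°):
Solar longitude: L_s = 360° × (271 − 80)/365.25 = 188.255°.
sin δ = sin 23.44° × sin 188.255° = -0.05711, so δ = -3.274°.
cos h₀ = −tan(-37.6°) tan(-3.274°) = -0.0441, h₀ = 1.6149 rad.
Bracket: h₀ sin ϕ sin δ + cos ϕ cos δ sin h₀ = 1.6149×-0.61015×-0.05711 + 0.79229×0.99837×0.99903 = 0.056272 + 0.790231 = 0.846503.
Q̄ = (S_0/π) × [bracket] = (1361/π) × 0.846503 = 366.72 W/m².
— Configuration B (ϕ=-37.6°):
Solar declination: sin δ = sin ε · sin L_s = sin 23.44° × sin 252.5° = -0.37938, so δ = -22.295°.
cos h₀ = −tan(-37.6°) tan(-22.295°) = -0.3158, h₀ = 1.8921 rad.
Bracket: h₀ sin ϕ sin δ + cos ϕ cos δ sin h₀ = 1.8921×-0.61015×-0.37938 + 0.79229×0.92524×0.94884 = 0.437981 + 0.695555 = 1.133536.
Q̄ = (S_0/π) × [bracket] = (1361/π) × 1.133536 = 491.07 W/m².
Ratio Q̄_A / Q̄_B = 366.72 / 491.07 = 0.7468.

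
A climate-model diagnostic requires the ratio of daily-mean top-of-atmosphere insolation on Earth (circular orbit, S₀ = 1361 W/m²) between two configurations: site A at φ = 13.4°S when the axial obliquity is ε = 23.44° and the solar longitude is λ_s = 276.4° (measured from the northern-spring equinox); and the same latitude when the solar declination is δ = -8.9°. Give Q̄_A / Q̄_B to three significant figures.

Q̄_A / Q̄_B ≈ 1.02

— Configuration A (φ=-13.4°):
Solar declination: sin δ = sin ε · sin λ_s = sin 23.44° × sin 276.4° = -0.39531, so δ = -23.285°.
cos H₀ = −tan(-13.4°) tan(-23.285°) = -0.1025, H₀ = 1.6735 rad.
Bracket: H₀ sin φ sin δ + cos φ cos δ sin H₀ = 1.6735×-0.23175×-0.39531 + 0.97278×0.91855×0.99473 = 0.153315 + 0.888838 = 1.042153.
Q̄ = (S₀/π) × [bracket] = (1361/π) × 1.042153 = 451.48 W/m².
— Configuration B (φ=-13.4°):
cos H₀ = −tan(-13.4°) tan(-8.900°) = -0.0373, H₀ = 1.6081 rad.
Bracket: H₀ sin φ sin δ + cos φ cos δ sin H₀ = 1.6081×-0.23175×-0.15471 + 0.97278×0.98796×0.99930 = 0.057657 + 0.960395 = 1.018052.
Q̄ = (S₀/π) × [bracket] = (1361/π) × 1.018052 = 441.04 W/m².
Ratio Q̄_A / Q̄_B = 451.48 / 441.04 = 1.024.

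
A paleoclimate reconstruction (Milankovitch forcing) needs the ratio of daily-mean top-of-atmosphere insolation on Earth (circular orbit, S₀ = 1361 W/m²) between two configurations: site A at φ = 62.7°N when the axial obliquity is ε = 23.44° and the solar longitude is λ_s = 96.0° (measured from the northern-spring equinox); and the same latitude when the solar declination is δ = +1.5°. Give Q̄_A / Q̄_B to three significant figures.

Q̄_A / Q̄_B ≈ 2.28

— Configuration A (φ=+62.7°):
Solar declination: sin δ = sin ε · sin λ_s = sin 23.44° × sin 96.0° = 0.39561, so δ = +23.304°.
cos H₀ = −tan(+62.7°) tan(+23.304°) = -0.8346, H₀ = 2.5581 rad.
Bracket: H₀ sin φ sin δ + cos φ cos δ sin H₀ = 2.5581×0.88862×0.39561 + 0.45865×0.91842×0.55091 = 0.899292 + 0.232062 = 1.131354.
Q̄ = (S₀/π) × [bracket] = (1361/π) × 1.131354 = 490.12 W/m².
— Configuration B (φ=+62.7°):
cos H₀ = −tan(+62.7°) tan(+1.500°) = -0.0507, H₀ = 1.6216 rad.
Bracket: H₀ sin φ sin δ + cos φ cos δ sin H₀ = 1.6216×0.88862×0.02618 + 0.45865×0.99966×0.99871 = 0.037725 + 0.457903 = 0.495628.
Q̄ = (S₀/π) × [bracket] = (1361/π) × 0.495628 = 214.72 W/m².
Ratio Q̄_A / Q̄_B = 490.12 / 214.72 = 2.283.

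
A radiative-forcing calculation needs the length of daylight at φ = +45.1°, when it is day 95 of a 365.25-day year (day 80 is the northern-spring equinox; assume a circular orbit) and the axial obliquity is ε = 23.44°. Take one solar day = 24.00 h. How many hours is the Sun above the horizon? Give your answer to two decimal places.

12.78 h

Solar longitude: λ_s = 360° × (95 − 80)/365.25 = 14.784°.
sin δ = sin 23.44° × sin 14.784° = 0.10151, so δ = +5.826°.
cos H₀ = −tan φ · tan δ = −tan(+45.1°) × tan(+5.826°) = -0.1024, so H₀ = 1.6734 rad = 95.88°.
Daylight = 2H₀/(2π) × 24.00 h = (1.6734/π) × 24.00 = 12.78 h.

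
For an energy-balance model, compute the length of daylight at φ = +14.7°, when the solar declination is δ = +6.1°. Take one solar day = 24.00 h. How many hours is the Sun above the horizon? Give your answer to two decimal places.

cos H₀ = −tan φ · tan δ = −tan(+14.7°) × tan(+6.100°) = -0.0280, so H₀ = 1.5988 rad = 91.61°.
Daylight = 2H₀/(2π) × 24.00 h = (1.5988/π) × 24.00 = 12.21 h.

12.21 h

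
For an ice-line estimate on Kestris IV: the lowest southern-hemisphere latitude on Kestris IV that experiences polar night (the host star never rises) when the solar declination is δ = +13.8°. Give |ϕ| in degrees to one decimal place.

|ϕ| = 76.2°

Polar night requires cos h₀ = −tan ϕ tan δ ≥ 1, i.e. tan ϕ tan δ ≤ −1.
The boundary is |tan ϕ| · |tan δ| = 1, so |ϕ| = 90° − |δ| = 90° − 13.8° = 76.2° in the southern hemisphere.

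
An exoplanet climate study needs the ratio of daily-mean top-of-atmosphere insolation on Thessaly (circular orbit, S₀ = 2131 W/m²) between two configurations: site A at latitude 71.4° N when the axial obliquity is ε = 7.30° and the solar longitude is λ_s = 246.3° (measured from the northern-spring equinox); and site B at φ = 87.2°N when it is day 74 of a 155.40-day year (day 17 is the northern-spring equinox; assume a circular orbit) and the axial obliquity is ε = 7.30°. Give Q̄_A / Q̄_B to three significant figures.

— Configuration A (φ=+71.4°):
Solar declination: sin δ = sin ε · sin λ_s = sin 7.30° × sin 246.3° = -0.11635, so δ = -6.681°.
cos H₀ = −tan(+71.4°) tan(-6.681°) = 0.3481, H₀ = 1.2153 rad.
Bracket: H₀ sin φ sin δ + cos φ cos δ sin H₀ = 1.2153×0.94777×-0.11635 + 0.31896×0.99321×0.93746 = -0.134015 + 0.296982 = 0.162967.
Q̄ = (S₀/π) × [bracket] = (2131/π) × 0.162967 = 110.54 W/m².
— Configuration B (φ=+87.2°):
Solar longitude: λ_s = 360° × (74 − 17)/155.40 = 132.046°.
sin δ = sin 7.30° × sin 132.046° = 0.09436, so δ = +5.414°.
cos H₀ = −tan(+87.2°) tan(+5.414°) = -1.9379 ≤ −1 ⇒ polar day, H₀ = π.
Bracket: H₀ sin φ sin δ + cos φ cos δ sin H₀ = 3.1416×0.99881×0.09436 + 0.04885×0.99554×0.00000 = 0.296089 + 0.000000 = 0.296089.
Q̄ = (S₀/π) × [bracket] = (2131/π) × 0.296089 = 200.84 W/m².
Ratio Q̄_A / Q̄_B = 110.54 / 200.84 = 0.5504.

Q̄_A / Q̄_B ≈ 0.550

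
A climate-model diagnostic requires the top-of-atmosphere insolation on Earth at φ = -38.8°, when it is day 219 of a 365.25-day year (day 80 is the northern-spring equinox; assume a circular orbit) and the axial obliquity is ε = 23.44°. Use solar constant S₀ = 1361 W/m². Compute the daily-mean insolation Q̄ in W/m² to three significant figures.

Solar longitude: λ_s = 360° × (219 − 80)/365.25 = 137.002°.
sin δ = sin 23.44° × sin 137.002° = 0.27128, so δ = +15.740°.
cos H₀ = −tan(-38.8°) tan(+15.740°) = 0.2266, H₀ = 1.3422 rad.
Bracket: H₀ sin φ sin δ + cos φ cos δ sin H₀ = 1.3422×-0.62660×0.27128 + 0.77934×0.96250×0.97398 = -0.228153 + 0.730597 = 0.502444.
Q̄ = (S₀/π) × [bracket] = (1361/π) × 0.502444 = 217.7 W/m².

Q̄ ≈ 218 W/m²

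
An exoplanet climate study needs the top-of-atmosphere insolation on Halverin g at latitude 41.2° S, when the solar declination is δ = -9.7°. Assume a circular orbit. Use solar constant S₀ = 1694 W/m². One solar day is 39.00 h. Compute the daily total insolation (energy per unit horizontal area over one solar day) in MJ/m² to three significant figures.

70.0 MJ/m²

cos H₀ = −tan(-41.2°) tan(-9.700°) = -0.1496, H₀ = 1.7210 rad.
Bracket: H₀ sin φ sin δ + cos φ cos δ sin H₀ = 1.7210×-0.65869×-0.16849 + 0.75241×0.98570×0.98874 = 0.191001 + 0.733300 = 0.924301.
Q̄ = (S₀/π) × [bracket] = (1694/π) × 0.924301 = 498.40 W/m².
Daily total = Q̄ × 39.00 h × 3600 s/h = 498.40 × 39.00 × 3600 / 10⁶ = 69.98 MJ/m².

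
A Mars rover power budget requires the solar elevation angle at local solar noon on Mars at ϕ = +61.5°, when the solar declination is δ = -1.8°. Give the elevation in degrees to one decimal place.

26.7°

At local noon the hour angle is zero, so the zenith angle equals |ϕ − δ| = |+61.5° − (-1.800°)| = 63.300°.
Elevation = 90° − 63.300° = 26.7°.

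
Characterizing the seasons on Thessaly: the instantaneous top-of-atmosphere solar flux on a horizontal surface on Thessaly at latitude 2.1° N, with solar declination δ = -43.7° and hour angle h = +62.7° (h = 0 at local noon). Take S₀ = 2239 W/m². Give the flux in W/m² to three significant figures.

685 W/m²

cos θ_z = sin φ sin δ + cos φ cos δ cos h = -0.025316 + 0.331366 = 0.306050.
Flux = S₀ · cos θ_z = 2239 × 0.306050 = 685.2 W/m².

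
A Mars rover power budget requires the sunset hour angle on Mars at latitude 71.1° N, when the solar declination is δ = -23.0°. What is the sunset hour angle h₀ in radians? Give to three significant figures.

h₀ = 0.00 rad

cos h₀ = −tan ϕ · tan δ = 1.2398 ≥ 1, so the Sun never rises (polar night) and h₀ = 0.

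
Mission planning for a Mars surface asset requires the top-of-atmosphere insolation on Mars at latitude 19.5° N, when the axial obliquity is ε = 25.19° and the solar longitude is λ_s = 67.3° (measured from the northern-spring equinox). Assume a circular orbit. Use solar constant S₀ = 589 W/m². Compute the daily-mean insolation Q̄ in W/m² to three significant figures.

Q̄ ≈ 203 W/m²

Solar declination: sin δ = sin ε · sin λ_s = sin 25.19° × sin 67.3° = 0.39265, so δ = +23.120°.
cos H₀ = −tan(+19.5°) tan(+23.120°) = -0.1512, H₀ = 1.7226 rad.
Bracket: H₀ sin φ sin δ + cos φ cos δ sin H₀ = 1.7226×0.33381×0.39265 + 0.94264×0.91969×0.98851 = 0.225782 + 0.856975 = 1.082757.
Q̄ = (S₀/π) × [bracket] = (589/π) × 1.082757 = 203.0 W/m².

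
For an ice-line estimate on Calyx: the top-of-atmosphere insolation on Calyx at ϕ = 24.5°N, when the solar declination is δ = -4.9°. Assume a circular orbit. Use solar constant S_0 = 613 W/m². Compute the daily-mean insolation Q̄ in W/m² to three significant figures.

cos h₀ = −tan(+24.5°) tan(-4.900°) = 0.0391, h₀ = 1.5317 rad.
Bracket: h₀ sin ϕ sin δ + cos ϕ cos δ sin h₀ = 1.5317×0.41469×-0.08542 + 0.90996×0.99635×0.99924 = -0.054257 + 0.905950 = 0.851693.
Q̄ = (S_0/π) × [bracket] = (613/π) × 0.851693 = 166.2 W/m².

Q̄ ≈ 166 W/m²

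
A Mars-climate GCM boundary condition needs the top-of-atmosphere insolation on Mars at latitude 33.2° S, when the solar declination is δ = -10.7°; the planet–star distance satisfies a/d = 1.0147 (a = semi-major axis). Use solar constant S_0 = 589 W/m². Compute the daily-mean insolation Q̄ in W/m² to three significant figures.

Q̄ ≈ 191 W/m²

cos h₀ = −tan(-33.2°) tan(-10.700°) = -0.1236, h₀ = 1.6948 rad.
Bracket: h₀ sin ϕ sin δ + cos ϕ cos δ sin h₀ = 1.6948×-0.54756×-0.18567 + 0.83676×0.98261×0.99233 = 0.172303 + 0.815902 = 0.988205.
Inverse-square distance factor (a/d)² = 1.0147² = 1.029616.
Q̄ = (S_0/π) × 1.029616 × [bracket] = (589/π) × 1.029616 × 0.988205 = 190.8 W/m².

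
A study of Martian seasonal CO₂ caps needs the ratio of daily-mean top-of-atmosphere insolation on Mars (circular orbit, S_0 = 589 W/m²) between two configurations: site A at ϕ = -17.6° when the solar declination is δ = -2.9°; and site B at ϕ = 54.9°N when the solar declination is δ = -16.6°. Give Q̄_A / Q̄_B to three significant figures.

Q̄_A / Q̄_B ≈ 4.17

— Configuration A (ϕ=-17.6°):
cos h₀ = −tan(-17.6°) tan(-2.900°) = -0.0161, h₀ = 1.5869 rad.
Bracket: h₀ sin ϕ sin δ + cos ϕ cos δ sin h₀ = 1.5869×-0.30237×-0.05059 + 0.95319×0.99872×0.99987 = 0.024275 + 0.951846 = 0.976121.
Q̄ = (S_0/π) × [bracket] = (589/π) × 0.976121 = 183.01 W/m².
— Configuration B (ϕ=+54.9°):
cos h₀ = −tan(+54.9°) tan(-16.600°) = 0.4242, h₀ = 1.1327 rad.
Bracket: h₀ sin ϕ sin δ + cos ϕ cos δ sin h₀ = 1.1327×0.81815×-0.28569 + 0.57501×0.95832×0.90558 = -0.264754 + 0.499014 = 0.234260.
Q̄ = (S_0/π) × [bracket] = (589/π) × 0.234260 = 43.920 W/m².
Ratio Q̄_A / Q̄_B = 183.01 / 43.920 = 4.167.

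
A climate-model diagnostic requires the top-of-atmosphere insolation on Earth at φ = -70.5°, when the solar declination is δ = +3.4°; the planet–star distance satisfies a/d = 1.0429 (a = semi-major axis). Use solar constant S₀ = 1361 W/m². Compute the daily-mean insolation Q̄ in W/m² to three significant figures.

cos H₀ = −tan(-70.5°) tan(+3.400°) = 0.1678, H₀ = 1.4022 rad.
Bracket: H₀ sin φ sin δ + cos φ cos δ sin H₀ = 1.4022×-0.94264×0.05931 + 0.33381×0.99824×0.98583 = -0.078394 + 0.328501 = 0.250107.
Inverse-square distance factor (a/d)² = 1.0429² = 1.087640.
Q̄ = (S₀/π) × 1.087640 × [bracket] = (1361/π) × 1.087640 × 0.250107 = 117.8 W/m².

Q̄ ≈ 118 W/m²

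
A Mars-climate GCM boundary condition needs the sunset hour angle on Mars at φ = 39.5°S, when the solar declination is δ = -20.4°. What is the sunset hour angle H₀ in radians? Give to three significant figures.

cos H₀ = −tan φ · tan δ = −tan(-39.5°) × tan(-20.400°) = -0.3066, so H₀ = 1.8824 rad = 107.85°.

H₀ = 1.88 rad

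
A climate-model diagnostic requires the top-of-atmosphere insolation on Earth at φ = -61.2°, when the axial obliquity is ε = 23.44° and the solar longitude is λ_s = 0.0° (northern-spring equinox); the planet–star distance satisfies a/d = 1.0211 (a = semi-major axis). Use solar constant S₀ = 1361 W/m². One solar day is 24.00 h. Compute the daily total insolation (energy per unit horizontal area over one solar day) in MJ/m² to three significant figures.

Solar declination: sin δ = sin ε · sin λ_s = sin 23.44° × sin 0.0° = 0.00000, so δ = +0.000°.
cos H₀ = −tan(-61.2°) tan(+0.000°) = 0.0000, H₀ = 1.5708 rad.
Bracket: H₀ sin φ sin δ + cos φ cos δ sin H₀ = 1.5708×-0.87631×0.00000 + 0.48175×1.00000×1.00000 = -0.000000 + 0.481750 = 0.481750.
Inverse-square distance factor (a/d)² = 1.0211² = 1.042645.
Q̄ = (S₀/π) × 1.042645 × [bracket] = (1361/π) × 1.042645 × 0.481750 = 217.60 W/m².
Daily total = Q̄ × 24.00 h × 3600 s/h = 217.60 × 24.00 × 3600 / 10⁶ = 18.80 MJ/m².

18.8 MJ/m²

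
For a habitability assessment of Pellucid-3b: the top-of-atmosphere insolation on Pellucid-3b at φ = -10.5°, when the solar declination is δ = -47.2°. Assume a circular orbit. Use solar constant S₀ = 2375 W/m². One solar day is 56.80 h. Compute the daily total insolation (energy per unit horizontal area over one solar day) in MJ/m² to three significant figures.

138 MJ/m²

cos H₀ = −tan(-10.5°) tan(-47.200°) = -0.2001, H₀ = 1.7723 rad.
Bracket: H₀ sin φ sin δ + cos φ cos δ sin H₀ = 1.7723×-0.18224×-0.73373 + 0.98325×0.67944×0.97977 = 0.236983 + 0.654545 = 0.891528.
Q̄ = (S₀/π) × [bracket] = (2375/π) × 0.891528 = 673.98 W/m².
Daily total = Q̄ × 56.80 h × 3600 s/h = 673.98 × 56.80 × 3600 / 10⁶ = 137.8 MJ/m².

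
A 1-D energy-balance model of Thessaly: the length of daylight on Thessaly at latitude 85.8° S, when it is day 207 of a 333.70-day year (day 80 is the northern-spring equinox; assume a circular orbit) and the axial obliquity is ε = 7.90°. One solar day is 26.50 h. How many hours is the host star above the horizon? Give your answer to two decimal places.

Solar longitude: L_s = 360° × (207 − 80)/333.70 = 137.009°.
sin δ = sin 7.90° × sin 137.009° = 0.09372, so δ = +5.378°.
cos h₀ = −tan ϕ · tan δ = 1.2819 ≥ 1, so the host star never rises (polar night) and h₀ = 0.
Daylight = 2h₀/(2π) × 26.50 h = (0.0000/π) × 26.50 = 0.00 h.

0.00 h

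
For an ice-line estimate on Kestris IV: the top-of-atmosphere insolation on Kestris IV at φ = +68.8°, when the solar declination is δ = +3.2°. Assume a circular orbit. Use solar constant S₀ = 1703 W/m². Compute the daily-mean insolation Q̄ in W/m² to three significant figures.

Q̄ ≈ 242 W/m²

cos H₀ = −tan(+68.8°) tan(+3.200°) = -0.1441, H₀ = 1.7154 rad.
Bracket: H₀ sin φ sin δ + cos φ cos δ sin H₀ = 1.7154×0.93232×0.05582 + 0.36162×0.99844×0.98956 = 0.089273 + 0.357286 = 0.446559.
Q̄ = (S₀/π) × [bracket] = (1703/π) × 0.446559 = 242.1 W/m².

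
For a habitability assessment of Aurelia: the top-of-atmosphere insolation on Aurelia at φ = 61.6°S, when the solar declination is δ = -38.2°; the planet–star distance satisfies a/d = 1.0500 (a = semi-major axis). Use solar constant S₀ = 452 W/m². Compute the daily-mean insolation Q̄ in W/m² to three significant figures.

Q̄ ≈ 271 W/m²

cos H₀ = −tan(-61.6°) tan(-38.200°) = -1.4554 ≤ −1 ⇒ polar day, H₀ = π.
Bracket: H₀ sin φ sin δ + cos φ cos δ sin H₀ = 3.1416×-0.87965×-0.61841 + 0.47562×0.78586×0.00000 = 1.708981 + 0.000000 = 1.708981.
Inverse-square distance factor (a/d)² = 1.0500² = 1.102500.
Q̄ = (S₀/π) × 1.102500 × [bracket] = (452/π) × 1.102500 × 1.708981 = 271.1 W/m².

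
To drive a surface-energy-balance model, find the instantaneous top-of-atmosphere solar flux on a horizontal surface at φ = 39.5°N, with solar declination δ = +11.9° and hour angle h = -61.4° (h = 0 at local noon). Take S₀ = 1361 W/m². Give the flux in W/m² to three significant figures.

cos θ_z = sin φ sin δ + cos φ cos δ cos h = 0.131162 + 0.361432 = 0.492594.
Flux = S₀ · cos θ_z = 1361 × 0.492594 = 670.4 W/m².

670 W/m²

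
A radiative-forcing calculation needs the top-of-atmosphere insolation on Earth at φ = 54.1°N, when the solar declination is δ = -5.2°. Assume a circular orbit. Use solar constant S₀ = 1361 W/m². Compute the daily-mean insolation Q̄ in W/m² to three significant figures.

cos H₀ = −tan(+54.1°) tan(-5.200°) = 0.1257, H₀ = 1.4447 rad.
Bracket: H₀ sin φ sin δ + cos φ cos δ sin H₀ = 1.4447×0.81004×-0.09063 + 0.58637×0.99588×0.99207 = -0.106061 + 0.579323 = 0.473262.
Q̄ = (S₀/π) × [bracket] = (1361/π) × 0.473262 = 205.0 W/m².

Q̄ ≈ 205 W/m²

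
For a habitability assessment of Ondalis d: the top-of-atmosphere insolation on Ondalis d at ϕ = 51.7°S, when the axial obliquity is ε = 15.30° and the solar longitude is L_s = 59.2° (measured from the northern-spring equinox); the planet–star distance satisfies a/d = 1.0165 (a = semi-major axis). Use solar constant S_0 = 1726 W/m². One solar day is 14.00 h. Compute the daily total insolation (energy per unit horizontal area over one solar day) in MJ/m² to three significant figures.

10.0 MJ/m²

Solar declination: sin δ = sin ε · sin L_s = sin 15.30° × sin 59.2° = 0.22666, so δ = +13.100°.
cos h₀ = −tan(-51.7°) tan(+13.100°) = 0.2947, h₀ = 1.2717 rad.
Bracket: h₀ sin ϕ sin δ + cos ϕ cos δ sin h₀ = 1.2717×-0.78478×0.22666 + 0.61978×0.97397×0.95560 = -0.226208 + 0.576845 = 0.350637.
Inverse-square distance factor (a/d)² = 1.0165² = 1.033272.
Q̄ = (S_0/π) × 1.033272 × [bracket] = (1726/π) × 1.033272 × 0.350637 = 199.05 W/m².
Daily total = Q̄ × 14.00 h × 3600 s/h = 199.05 × 14.00 × 3600 / 10⁶ = 10.03 MJ/m².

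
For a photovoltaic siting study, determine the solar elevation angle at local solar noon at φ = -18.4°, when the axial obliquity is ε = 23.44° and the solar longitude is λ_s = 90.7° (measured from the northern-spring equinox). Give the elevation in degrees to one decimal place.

48.2°

Solar declination: sin δ = sin ε · sin λ_s = sin 23.44° × sin 90.7° = 0.39776, so δ = +23.438°.
At local noon the hour angle is zero, so the zenith angle equals |φ − δ| = |-18.4° − (+23.438°)| = 41.838°.
Elevation = 90° − 41.838° = 48.2°.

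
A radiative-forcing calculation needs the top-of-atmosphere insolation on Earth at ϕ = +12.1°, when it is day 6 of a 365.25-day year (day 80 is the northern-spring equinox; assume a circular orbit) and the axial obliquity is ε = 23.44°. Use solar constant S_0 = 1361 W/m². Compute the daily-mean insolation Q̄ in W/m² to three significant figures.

Q̄ ≈ 339 W/m²

Solar longitude: L_s = 360° × (6 − 80)/365.25 = -72.936°, i.e. -72.936° + 360° = 287.064°.
sin δ = sin 23.44° × sin 287.064° = -0.38028, so δ = -22.351°.
cos h₀ = −tan(+12.1°) tan(-22.351°) = 0.0881, h₀ = 1.4825 rad.
Bracket: h₀ sin ϕ sin δ + cos ϕ cos δ sin h₀ = 1.4825×0.20962×-0.38028 + 0.97778×0.92487×0.99611 = -0.118176 + 0.900802 = 0.782626.
Q̄ = (S_0/π) × [bracket] = (1361/π) × 0.782626 = 339.0 W/m².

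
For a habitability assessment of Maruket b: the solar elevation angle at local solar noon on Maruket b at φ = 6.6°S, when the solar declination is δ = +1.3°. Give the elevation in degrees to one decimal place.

82.1°

At local noon the hour angle is zero, so the zenith angle equals |φ − δ| = |-6.6° − (+1.300°)| = 7.900°.
Elevation = 90° − 7.900° = 82.1°.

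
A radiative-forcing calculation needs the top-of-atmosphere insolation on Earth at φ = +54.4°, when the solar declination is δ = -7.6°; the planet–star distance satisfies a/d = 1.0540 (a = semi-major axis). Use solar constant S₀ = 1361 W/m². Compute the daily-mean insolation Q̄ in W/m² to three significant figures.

Q̄ ≈ 201 W/m²

cos H₀ = −tan(+54.4°) tan(-7.600°) = 0.1864, H₀ = 1.3833 rad.
Bracket: H₀ sin φ sin δ + cos φ cos δ sin H₀ = 1.3833×0.81310×-0.13226 + 0.58212×0.99122×0.98248 = -0.148761 + 0.566900 = 0.418139.
Inverse-square distance factor (a/d)² = 1.0540² = 1.110916.
Q̄ = (S₀/π) × 1.110916 × [bracket] = (1361/π) × 1.110916 × 0.418139 = 201.2 W/m².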